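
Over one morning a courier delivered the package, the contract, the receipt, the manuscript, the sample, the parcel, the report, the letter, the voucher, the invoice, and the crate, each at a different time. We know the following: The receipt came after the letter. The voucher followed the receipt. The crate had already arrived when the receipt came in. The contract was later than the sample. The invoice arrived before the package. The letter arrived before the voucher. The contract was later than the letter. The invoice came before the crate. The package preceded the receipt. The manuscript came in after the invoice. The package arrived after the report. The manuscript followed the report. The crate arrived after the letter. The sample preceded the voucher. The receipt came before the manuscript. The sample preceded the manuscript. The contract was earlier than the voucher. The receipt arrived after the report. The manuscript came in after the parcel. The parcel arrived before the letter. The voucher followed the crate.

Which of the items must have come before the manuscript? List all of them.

the crate, the invoice, the letter, the package, the parcel, the receipt, the report, the sample

Directly stated before the manuscript: the invoice, the parcel, the receipt, the report, and the sample.
The crate reaches the manuscript via the crate → the receipt → the manuscript.
The letter reaches the manuscript via the letter → the receipt → the manuscript.
The package reaches the manuscript via the package → the receipt → the manuscript.
No chain forces the contract (or any of the others) ahead of the manuscript.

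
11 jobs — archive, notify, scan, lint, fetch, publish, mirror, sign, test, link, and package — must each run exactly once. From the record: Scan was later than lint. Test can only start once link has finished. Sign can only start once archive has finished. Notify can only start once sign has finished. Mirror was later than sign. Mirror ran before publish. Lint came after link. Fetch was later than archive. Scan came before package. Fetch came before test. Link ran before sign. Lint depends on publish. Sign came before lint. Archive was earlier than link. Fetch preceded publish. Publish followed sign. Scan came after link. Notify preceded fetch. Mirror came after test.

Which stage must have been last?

Every other stage has a chain of constraints placing it before package, so package is last.

package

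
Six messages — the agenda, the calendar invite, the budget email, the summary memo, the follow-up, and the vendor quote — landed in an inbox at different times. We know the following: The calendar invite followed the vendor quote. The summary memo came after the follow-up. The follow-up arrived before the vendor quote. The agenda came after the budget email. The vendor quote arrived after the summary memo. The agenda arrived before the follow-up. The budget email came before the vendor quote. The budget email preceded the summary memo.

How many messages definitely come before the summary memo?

3

Directly stated before the summary memo: the budget email and the follow-up.
The agenda reaches the summary memo via the agenda → the follow-up → the summary memo.
No chain forces the calendar invite (or any of the others) ahead of the summary memo.
That's the agenda, the budget email, and the follow-up — 3 in all.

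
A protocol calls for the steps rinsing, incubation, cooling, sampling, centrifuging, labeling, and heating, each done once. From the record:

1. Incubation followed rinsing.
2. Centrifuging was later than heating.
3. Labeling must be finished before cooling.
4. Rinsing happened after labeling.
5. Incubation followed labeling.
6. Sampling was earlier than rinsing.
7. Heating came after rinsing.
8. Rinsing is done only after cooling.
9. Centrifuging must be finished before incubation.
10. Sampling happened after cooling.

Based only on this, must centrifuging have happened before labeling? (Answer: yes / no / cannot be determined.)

no

Tracing the constraints gives labeling → rinsing → heating → centrifuging, so labeling must come before centrifuging.
That means centrifuging cannot be before labeling.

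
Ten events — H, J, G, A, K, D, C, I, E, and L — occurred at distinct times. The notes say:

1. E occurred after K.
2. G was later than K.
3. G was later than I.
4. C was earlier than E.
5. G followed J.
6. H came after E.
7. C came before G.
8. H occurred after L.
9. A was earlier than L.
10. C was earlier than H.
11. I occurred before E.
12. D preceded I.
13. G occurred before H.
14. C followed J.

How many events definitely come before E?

Directly stated before E: C, I, and K.
D reaches E via D → I → E.
J reaches E via J → C → E.
No chain forces L (or any of the others) ahead of E.
That's C, D, I, J, and K — 5 in all.

5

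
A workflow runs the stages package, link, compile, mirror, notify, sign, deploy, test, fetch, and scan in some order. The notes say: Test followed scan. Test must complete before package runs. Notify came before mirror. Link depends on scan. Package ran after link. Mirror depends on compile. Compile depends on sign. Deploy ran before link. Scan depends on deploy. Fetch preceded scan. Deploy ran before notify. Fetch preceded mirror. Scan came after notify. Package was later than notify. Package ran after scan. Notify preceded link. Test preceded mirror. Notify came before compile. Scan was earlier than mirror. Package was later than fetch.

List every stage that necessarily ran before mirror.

compile, deploy, fetch, notify, scan, sign, test

Directly stated before mirror: compile, fetch, notify, scan, and test.
Deploy reaches mirror via deploy → scan → mirror.
Sign reaches mirror via sign → compile → mirror.
No chain forces package (or any of the others) ahead of mirror.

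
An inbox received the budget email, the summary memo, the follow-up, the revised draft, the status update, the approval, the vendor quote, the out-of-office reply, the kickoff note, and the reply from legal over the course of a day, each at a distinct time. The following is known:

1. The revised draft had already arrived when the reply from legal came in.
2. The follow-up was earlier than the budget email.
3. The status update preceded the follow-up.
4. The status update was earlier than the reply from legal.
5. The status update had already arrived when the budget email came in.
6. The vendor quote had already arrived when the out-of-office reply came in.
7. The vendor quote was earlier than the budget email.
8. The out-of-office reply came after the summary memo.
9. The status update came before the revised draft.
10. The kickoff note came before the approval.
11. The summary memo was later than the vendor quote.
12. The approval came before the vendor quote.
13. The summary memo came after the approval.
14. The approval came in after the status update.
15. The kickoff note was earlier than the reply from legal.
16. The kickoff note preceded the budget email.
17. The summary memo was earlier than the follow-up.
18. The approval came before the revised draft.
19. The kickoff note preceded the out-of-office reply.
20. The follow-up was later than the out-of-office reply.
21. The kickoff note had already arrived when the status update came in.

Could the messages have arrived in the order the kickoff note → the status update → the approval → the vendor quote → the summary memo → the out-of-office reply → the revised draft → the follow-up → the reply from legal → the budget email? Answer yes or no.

yes

Check each stated constraint against the proposed order — e.g. the kickoff note is ahead of the reply from legal; the kickoff note is ahead of the budget email. Every pair is in the required order; nothing is violated.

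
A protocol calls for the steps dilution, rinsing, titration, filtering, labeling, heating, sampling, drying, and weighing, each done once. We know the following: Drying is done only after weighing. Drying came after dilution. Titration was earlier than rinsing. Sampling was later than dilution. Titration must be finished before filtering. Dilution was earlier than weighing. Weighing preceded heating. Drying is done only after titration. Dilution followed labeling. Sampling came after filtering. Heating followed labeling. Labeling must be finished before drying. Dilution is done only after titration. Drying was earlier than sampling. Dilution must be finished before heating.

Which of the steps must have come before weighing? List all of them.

dilution, labeling, titration

Directly stated before weighing: dilution.
Labeling reaches weighing via labeling → dilution → weighing.
Titration reaches weighing via titration → dilution → weighing.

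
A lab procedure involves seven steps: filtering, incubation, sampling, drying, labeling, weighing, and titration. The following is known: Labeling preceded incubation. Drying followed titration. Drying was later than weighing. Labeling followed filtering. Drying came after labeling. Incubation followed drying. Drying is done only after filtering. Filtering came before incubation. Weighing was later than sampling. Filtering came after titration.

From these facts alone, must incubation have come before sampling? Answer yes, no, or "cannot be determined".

Tracing the constraints gives sampling → weighing → drying → incubation, so sampling must come before incubation.
That means incubation cannot be before sampling.

no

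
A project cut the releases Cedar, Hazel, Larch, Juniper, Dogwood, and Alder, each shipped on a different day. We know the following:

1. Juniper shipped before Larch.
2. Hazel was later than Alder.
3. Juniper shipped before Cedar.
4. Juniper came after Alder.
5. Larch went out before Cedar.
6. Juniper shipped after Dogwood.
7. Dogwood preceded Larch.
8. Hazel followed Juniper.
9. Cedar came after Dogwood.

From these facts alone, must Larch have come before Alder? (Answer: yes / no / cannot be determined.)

no

Tracing the constraints gives Alder → Juniper → Larch, so Alder must come before Larch.
That means Larch cannot be before Alder.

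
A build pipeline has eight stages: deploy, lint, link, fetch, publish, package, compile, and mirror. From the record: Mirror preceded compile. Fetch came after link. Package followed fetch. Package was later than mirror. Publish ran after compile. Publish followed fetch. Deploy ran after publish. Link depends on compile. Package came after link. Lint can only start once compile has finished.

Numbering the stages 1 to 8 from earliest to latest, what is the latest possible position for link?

Link must come before deploy, fetch, package, and publish — 4 stages forced after it.
Everything else can be placed before link in some valid order, so link can sit as late as position 8 − 4 = 4.

4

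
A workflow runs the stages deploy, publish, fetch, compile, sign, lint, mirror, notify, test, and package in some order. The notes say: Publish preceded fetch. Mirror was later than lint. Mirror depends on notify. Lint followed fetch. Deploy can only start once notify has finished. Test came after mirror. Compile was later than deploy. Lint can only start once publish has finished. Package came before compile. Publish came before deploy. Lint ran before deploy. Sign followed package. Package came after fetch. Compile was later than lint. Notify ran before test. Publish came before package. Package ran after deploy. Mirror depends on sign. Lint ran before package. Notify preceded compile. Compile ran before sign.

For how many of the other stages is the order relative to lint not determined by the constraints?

1

Forced before lint: fetch and publish; forced after lint: compile, deploy, mirror, package, sign, and test.
That leaves notify with no forced order relative to lint — 1.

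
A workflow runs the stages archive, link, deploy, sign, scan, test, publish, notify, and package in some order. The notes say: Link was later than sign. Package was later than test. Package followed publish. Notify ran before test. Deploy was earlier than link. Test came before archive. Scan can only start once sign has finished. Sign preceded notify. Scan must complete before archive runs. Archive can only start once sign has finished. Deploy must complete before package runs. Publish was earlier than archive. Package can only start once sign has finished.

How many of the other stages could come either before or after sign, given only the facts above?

2

Forced after sign: archive, link, notify, package, scan, and test.
That leaves deploy and publish with no forced order relative to sign — 2.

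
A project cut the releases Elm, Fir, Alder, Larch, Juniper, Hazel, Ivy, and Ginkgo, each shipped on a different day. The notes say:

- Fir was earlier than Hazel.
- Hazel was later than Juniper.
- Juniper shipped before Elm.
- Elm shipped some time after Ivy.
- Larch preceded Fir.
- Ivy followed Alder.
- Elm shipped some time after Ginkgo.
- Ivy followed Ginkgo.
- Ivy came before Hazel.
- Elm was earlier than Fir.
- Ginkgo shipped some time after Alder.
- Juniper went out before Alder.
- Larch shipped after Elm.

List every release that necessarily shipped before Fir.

Alder, Elm, Ginkgo, Ivy, Juniper, Larch

Directly stated before Fir: Elm and Larch.
Alder reaches Fir via Alder → Ivy → Elm → Fir.
Ginkgo reaches Fir via Ginkgo → Elm → Fir.
Ivy reaches Fir via Ivy → Elm → Fir.
Likewise Juniper reaches Fir by chaining the stated constraints.
No chain forces Hazel ahead of Fir.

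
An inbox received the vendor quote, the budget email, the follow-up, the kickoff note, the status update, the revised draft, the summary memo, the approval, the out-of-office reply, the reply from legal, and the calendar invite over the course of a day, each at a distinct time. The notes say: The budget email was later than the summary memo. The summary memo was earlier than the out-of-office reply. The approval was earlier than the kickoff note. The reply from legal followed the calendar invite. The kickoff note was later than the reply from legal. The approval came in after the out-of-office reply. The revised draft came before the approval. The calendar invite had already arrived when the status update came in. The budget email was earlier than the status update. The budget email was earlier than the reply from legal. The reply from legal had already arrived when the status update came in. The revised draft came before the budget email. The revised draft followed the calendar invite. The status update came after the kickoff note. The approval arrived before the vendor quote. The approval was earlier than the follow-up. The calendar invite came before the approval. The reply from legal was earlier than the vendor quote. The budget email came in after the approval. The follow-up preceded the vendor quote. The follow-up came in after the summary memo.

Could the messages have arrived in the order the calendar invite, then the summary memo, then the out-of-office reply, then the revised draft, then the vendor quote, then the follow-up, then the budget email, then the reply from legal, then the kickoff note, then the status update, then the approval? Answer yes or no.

The constraints require the approval before the budget email, but in the proposed sequence the budget email appears ahead of the approval. That one violation is enough.

no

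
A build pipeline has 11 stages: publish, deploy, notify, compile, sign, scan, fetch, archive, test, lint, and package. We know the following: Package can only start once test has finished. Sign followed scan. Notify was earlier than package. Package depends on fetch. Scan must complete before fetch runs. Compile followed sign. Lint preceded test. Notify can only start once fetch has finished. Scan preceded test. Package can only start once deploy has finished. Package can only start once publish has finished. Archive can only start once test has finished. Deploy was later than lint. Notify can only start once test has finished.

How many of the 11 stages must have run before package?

7

Directly stated before package: deploy, fetch, notify, publish, and test.
Lint reaches package via lint → test → package.
Scan reaches package via scan → fetch → package.
No chain forces archive (or any of the others) ahead of package.
That's deploy, fetch, lint, notify, publish, scan, and test — 7 in all.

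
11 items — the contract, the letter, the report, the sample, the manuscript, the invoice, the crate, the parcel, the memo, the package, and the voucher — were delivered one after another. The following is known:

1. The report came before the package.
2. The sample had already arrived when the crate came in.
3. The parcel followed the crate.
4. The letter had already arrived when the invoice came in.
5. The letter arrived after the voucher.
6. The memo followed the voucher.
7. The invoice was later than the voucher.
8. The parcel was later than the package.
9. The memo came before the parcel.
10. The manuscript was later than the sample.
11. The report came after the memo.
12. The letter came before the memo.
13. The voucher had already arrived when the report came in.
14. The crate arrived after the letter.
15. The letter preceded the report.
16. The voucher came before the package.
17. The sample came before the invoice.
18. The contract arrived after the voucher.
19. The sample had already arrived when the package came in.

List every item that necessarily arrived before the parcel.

Directly stated before the parcel: the crate, the memo, and the package.
The letter reaches the parcel via the letter → the crate → the parcel.
The report reaches the parcel via the report → the package → the parcel.
The sample reaches the parcel via the sample → the crate → the parcel.
Likewise the voucher reaches the parcel by chaining the stated constraints.
No chain forces the contract (or any of the others) ahead of the parcel.

the crate, the letter, the memo, the package, the report, the sample, the voucher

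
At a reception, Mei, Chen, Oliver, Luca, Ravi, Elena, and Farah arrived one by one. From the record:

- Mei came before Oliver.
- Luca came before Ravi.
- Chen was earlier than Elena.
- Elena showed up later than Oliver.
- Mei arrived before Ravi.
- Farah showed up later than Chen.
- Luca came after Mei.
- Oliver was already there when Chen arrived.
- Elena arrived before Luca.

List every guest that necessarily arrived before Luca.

Chen, Elena, Mei, Oliver

Directly stated before Luca: Elena and Mei.
Chen reaches Luca via Chen → Elena → Luca.
Oliver reaches Luca via Oliver → Elena → Luca.
No chain forces Farah (or any of the others) ahead of Luca.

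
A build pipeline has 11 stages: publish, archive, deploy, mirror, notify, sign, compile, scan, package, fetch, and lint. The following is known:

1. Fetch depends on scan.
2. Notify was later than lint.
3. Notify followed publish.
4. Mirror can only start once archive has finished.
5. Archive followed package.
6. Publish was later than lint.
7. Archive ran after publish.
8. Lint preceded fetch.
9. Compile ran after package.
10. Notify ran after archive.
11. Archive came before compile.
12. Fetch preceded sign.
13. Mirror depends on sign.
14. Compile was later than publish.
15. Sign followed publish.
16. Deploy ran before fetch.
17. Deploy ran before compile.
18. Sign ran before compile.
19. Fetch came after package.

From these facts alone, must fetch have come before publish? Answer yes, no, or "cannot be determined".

cannot be determined

No chain of stated constraints runs from fetch to publish, and none runs from publish to fetch either.
So the relative order of fetch and publish is not fixed by the given facts.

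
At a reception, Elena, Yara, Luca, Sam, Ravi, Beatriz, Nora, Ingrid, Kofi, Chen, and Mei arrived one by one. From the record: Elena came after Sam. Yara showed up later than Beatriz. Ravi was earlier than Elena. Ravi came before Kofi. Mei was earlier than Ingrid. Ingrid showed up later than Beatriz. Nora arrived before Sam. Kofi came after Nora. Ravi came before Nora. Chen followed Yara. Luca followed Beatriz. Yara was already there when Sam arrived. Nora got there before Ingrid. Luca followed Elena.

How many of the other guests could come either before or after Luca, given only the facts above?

4

Forced before Luca: Beatriz, Elena, Nora, Ravi, Sam, and Yara.
That leaves Chen, Ingrid, Kofi, and Mei with no forced order relative to Luca — 4.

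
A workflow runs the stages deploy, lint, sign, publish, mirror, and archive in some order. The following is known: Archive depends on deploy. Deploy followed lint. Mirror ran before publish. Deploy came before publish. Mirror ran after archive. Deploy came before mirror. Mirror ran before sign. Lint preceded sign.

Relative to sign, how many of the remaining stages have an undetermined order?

Forced before sign: archive, deploy, lint, and mirror.
That leaves publish with no forced order relative to sign — 1.

1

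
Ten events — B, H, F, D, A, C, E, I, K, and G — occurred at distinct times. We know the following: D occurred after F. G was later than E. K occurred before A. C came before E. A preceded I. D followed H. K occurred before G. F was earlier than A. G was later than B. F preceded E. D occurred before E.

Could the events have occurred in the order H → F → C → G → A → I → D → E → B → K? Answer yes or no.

The constraints require K before G, but in the proposed sequence G appears ahead of K. That one violation is enough.

no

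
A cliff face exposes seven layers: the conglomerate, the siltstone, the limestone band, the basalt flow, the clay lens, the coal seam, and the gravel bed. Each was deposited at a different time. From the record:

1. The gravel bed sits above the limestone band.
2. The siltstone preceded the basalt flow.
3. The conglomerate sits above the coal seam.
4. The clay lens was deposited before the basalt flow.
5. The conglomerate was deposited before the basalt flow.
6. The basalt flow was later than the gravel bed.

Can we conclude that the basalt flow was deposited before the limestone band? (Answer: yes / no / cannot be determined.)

no

Tracing the constraints gives the limestone band → the gravel bed → the basalt flow, so the limestone band must come before the basalt flow.
That means the basalt flow cannot be before the limestone band.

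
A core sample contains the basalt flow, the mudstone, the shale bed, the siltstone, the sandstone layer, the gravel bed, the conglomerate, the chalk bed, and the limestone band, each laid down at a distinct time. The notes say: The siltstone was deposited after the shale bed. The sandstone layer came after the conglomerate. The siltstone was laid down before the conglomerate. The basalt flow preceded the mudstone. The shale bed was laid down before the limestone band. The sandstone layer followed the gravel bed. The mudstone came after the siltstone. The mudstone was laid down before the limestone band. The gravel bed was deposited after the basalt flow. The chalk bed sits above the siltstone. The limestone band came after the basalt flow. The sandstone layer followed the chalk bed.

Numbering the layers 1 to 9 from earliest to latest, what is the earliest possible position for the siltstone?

The shale bed must come before the siltstone — 1 forced predecessor.
Nothing else is forced ahead of the siltstone, so its earliest slot is position 1 + 1 = 2.

2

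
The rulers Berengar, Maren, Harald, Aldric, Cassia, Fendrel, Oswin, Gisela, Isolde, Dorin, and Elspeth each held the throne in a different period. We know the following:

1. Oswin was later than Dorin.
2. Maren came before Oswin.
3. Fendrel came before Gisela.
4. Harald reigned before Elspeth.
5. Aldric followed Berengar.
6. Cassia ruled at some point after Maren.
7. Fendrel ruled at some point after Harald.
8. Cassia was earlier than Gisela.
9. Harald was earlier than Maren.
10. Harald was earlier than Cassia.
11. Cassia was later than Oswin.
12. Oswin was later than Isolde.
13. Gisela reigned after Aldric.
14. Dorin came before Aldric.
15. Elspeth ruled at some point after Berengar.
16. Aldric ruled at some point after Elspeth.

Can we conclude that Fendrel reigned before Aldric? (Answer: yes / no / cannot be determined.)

cannot be determined

No chain of stated constraints runs from Fendrel to Aldric, and none runs from Aldric to Fendrel either.
So the relative order of Fendrel and Aldric is not fixed by the given facts.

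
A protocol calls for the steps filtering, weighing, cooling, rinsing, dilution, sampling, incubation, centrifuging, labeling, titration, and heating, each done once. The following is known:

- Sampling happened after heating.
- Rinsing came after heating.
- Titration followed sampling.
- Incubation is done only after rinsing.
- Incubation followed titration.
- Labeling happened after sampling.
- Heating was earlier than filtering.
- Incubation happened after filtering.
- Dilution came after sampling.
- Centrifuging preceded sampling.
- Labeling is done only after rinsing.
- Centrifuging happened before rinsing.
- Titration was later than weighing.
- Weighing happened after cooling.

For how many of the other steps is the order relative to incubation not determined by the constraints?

2

Forced before incubation: centrifuging, cooling, filtering, heating, rinsing, sampling, titration, and weighing.
That leaves dilution and labeling with no forced order relative to incubation — 2.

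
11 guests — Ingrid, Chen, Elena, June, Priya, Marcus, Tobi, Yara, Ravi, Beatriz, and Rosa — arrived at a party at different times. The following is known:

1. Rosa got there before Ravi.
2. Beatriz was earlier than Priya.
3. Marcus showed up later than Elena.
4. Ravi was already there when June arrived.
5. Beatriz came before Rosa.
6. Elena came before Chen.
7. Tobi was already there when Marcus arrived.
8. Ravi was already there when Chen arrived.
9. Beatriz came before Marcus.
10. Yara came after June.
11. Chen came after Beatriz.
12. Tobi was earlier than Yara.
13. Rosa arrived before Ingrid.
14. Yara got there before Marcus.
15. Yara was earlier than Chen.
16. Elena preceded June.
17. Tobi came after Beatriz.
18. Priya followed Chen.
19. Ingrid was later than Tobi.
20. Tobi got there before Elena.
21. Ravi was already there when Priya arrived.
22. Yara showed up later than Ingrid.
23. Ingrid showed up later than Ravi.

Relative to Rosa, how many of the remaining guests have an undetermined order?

Forced before Rosa: Beatriz; forced after Rosa: Chen, Ingrid, June, Marcus, Priya, Ravi, and Yara.
That leaves Elena and Tobi with no forced order relative to Rosa — 2.

2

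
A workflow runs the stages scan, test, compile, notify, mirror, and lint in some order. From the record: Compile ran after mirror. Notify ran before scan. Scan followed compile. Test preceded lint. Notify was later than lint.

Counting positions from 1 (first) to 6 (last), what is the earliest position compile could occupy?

Mirror must come before compile — 1 forced predecessor.
Nothing else is forced ahead of compile, so its earliest slot is position 1 + 1 = 2.

2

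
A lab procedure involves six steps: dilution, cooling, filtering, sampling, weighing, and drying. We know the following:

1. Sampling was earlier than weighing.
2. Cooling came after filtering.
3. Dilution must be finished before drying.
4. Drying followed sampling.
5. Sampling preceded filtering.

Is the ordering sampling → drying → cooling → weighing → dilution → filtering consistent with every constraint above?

no

The constraints require dilution before drying, but in the proposed sequence drying appears ahead of dilution. That one violation is enough.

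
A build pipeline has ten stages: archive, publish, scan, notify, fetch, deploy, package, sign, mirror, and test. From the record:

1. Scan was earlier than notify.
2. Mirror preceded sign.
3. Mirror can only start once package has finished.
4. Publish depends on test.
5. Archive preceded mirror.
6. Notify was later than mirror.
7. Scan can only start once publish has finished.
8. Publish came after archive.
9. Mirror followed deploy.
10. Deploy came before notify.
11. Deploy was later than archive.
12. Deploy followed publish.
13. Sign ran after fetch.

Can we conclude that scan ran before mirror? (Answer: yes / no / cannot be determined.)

No chain of stated constraints runs from scan to mirror, and none runs from mirror to scan either.
So the relative order of scan and mirror is not fixed by the given facts.

cannot be determined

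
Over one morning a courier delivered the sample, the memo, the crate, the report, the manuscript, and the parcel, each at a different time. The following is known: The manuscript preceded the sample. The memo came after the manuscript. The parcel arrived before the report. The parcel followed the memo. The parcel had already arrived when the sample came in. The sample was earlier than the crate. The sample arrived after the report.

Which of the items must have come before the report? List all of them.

Directly stated before the report: the parcel.
The manuscript reaches the report via the manuscript → the memo → the parcel → the report.
The memo reaches the report via the memo → the parcel → the report.
No chain forces the crate (or any of the others) ahead of the report.

the manuscript, the memo, the parcel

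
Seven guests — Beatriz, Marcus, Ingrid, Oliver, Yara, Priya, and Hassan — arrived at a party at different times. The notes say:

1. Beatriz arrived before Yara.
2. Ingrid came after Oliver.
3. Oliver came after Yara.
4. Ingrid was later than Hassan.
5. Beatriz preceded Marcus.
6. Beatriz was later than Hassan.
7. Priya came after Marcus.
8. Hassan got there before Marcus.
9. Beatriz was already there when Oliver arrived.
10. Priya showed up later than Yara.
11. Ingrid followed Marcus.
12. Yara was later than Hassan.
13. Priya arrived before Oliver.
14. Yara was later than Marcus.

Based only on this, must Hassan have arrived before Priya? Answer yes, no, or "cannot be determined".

yes

Chain the constraints: Hassan → Marcus → Priya. Each link is directly stated, so Hassan comes before Priya.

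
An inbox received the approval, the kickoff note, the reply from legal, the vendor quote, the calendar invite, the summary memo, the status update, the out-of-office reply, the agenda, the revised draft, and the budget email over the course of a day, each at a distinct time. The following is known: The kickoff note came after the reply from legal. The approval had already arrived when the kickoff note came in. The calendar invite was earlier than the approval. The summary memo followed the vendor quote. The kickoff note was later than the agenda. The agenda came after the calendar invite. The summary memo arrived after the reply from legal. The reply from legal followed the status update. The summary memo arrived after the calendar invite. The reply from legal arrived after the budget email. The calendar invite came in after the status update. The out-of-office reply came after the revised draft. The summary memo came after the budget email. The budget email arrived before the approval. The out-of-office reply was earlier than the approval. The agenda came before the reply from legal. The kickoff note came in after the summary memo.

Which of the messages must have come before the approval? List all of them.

Directly stated before the approval: the budget email, the calendar invite, and the out-of-office reply.
The revised draft reaches the approval via the revised draft → the out-of-office reply → the approval.
The status update reaches the approval via the status update → the calendar invite → the approval.
No chain forces the summary memo (or any of the others) ahead of the approval.

the budget email, the calendar invite, the out-of-office reply, the revised draft, the status update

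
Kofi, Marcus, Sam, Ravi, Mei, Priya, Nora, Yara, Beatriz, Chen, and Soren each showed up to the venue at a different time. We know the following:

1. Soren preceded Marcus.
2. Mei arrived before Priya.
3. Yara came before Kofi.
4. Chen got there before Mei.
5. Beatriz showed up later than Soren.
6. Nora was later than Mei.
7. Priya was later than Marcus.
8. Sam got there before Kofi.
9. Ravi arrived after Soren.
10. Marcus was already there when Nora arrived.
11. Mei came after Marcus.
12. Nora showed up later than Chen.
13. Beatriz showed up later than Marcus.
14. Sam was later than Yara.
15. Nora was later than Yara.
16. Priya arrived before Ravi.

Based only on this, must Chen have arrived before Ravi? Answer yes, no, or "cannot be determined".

Chain the constraints: Chen → Mei → Priya → Ravi. Each link is directly stated, so Chen comes before Ravi.

yes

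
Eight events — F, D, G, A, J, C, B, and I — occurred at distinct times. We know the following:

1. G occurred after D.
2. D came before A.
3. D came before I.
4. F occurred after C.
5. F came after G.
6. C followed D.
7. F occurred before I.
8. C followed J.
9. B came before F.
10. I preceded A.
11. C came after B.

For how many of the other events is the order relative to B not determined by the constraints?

3

Forced after B: A, C, F, and I.
That leaves D, G, and J with no forced order relative to B — 3.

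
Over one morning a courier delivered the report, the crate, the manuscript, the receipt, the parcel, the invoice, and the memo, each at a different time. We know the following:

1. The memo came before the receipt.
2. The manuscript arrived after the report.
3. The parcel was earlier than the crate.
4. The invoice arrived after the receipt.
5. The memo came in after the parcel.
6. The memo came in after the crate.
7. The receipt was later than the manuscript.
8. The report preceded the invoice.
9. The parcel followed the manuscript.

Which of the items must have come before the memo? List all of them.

the crate, the manuscript, the parcel, the report

Directly stated before the memo: the crate and the parcel.
The manuscript reaches the memo via the manuscript → the parcel → the memo.
The report reaches the memo via the report → the manuscript → the parcel → the memo.
No chain forces the receipt (or any of the others) ahead of the memo.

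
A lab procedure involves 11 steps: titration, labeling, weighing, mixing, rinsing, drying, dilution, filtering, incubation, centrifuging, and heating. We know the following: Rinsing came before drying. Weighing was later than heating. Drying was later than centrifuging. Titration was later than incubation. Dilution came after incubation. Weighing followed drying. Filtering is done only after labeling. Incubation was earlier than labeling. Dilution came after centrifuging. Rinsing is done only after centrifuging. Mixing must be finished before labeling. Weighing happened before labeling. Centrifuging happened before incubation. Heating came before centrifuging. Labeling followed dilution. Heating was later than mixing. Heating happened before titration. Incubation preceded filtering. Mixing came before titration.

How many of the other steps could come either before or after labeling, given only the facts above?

Forced before labeling: centrifuging, dilution, drying, heating, incubation, mixing, rinsing, and weighing; forced after labeling: filtering.
That leaves titration with no forced order relative to labeling — 1.

1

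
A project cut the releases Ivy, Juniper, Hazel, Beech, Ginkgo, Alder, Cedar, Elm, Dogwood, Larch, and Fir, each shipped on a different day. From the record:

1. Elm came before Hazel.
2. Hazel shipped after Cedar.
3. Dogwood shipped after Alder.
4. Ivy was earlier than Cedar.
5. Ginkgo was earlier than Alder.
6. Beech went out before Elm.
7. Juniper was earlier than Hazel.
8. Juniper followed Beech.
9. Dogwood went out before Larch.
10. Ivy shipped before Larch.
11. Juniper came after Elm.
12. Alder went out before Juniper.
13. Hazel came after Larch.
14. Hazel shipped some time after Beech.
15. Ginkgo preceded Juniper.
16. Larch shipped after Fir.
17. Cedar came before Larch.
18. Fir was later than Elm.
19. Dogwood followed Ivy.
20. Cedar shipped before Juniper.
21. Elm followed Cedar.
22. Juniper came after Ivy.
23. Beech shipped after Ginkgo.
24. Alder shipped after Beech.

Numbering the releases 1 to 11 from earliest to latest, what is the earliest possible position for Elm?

5

Beech, Cedar, Ginkgo, and Ivy must all come before Elm — 4 forced predecessors.
Nothing else is forced ahead of Elm, so its earliest slot is position 4 + 1 = 5.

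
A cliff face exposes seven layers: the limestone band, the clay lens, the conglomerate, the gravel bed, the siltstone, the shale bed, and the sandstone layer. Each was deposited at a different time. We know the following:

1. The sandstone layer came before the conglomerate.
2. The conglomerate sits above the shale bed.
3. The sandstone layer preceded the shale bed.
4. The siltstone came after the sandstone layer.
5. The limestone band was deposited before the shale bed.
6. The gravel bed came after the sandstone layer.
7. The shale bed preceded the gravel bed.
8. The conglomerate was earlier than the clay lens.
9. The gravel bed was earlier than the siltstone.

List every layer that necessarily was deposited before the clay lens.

the conglomerate, the limestone band, the sandstone layer, the shale bed

Directly stated before the clay lens: the conglomerate.
The limestone band reaches the clay lens via the limestone band → the shale bed → the conglomerate → the clay lens.
The sandstone layer reaches the clay lens via the sandstone layer → the conglomerate → the clay lens.
The shale bed reaches the clay lens via the shale bed → the conglomerate → the clay lens.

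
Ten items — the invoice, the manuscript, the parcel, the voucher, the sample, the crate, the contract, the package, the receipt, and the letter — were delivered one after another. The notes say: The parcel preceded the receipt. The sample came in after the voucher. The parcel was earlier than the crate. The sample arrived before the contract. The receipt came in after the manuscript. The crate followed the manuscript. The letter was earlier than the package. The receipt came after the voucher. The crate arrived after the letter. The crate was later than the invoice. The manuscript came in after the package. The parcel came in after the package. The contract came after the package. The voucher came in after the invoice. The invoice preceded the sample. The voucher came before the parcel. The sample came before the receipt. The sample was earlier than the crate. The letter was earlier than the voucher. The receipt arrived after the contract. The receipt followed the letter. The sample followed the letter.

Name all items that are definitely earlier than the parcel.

the invoice, the letter, the package, the voucher

Directly stated before the parcel: the package and the voucher.
The invoice reaches the parcel via the invoice → the voucher → the parcel.
The letter reaches the parcel via the letter → the voucher → the parcel.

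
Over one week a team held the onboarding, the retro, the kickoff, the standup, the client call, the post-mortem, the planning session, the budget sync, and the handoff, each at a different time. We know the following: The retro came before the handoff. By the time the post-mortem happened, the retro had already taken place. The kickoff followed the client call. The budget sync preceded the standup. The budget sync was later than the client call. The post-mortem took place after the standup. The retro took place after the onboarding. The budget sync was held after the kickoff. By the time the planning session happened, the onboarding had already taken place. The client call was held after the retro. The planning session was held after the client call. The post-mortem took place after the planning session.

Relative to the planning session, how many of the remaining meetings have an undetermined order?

4

Forced before the planning session: the client call, the onboarding, and the retro; forced after the planning session: the post-mortem.
That leaves the budget sync, the handoff, the kickoff, and the standup with no forced order relative to the planning session — 4.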